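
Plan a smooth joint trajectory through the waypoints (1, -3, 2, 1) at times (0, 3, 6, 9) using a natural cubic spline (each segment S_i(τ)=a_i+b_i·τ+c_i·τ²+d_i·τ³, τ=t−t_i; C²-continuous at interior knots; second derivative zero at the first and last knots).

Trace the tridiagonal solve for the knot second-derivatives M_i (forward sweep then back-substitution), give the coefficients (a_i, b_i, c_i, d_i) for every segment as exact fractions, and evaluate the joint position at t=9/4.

  seg 0: a=1 b=-34/15 c=0 d=14/135
  seg 1: a=-3 b=8/15 c=14/15 d=-5/27
  seg 2: a=2 b=17/15 c=-11/15 d=11/135
S(9/4) = -467/160

Δ: Δ0=-4/3, Δ1=5/3, Δ2=-1/3
row 1: diag=12, rhs=18; c'=1/4, d'=3/2
row 2: denom=12−3·1/4=45/4; d'=(-12−3·3/2)/(45/4)=-22/15
back: M2=-22/15
back: M1=3/2−1/4·-22/15=28/15
M: M0=0, M1=28/15, M2=-22/15, M3=0
seg 0: a=1, c=M0/2=0, d=(M1−M0)/(6·3)=14/135, b=Δ0−h0·(2M0+M1)/6=-34/15
seg 1: a=-3, c=M1/2=14/15, d=(M2−M1)/(6·3)=-5/27, b=Δ1−h1·(2M1+M2)/6=8/15
seg 2: a=2, c=M2/2=-11/15, d=(M3−M2)/(6·3)=11/135, b=Δ2−h2·(2M2+M3)/6=17/15
t_q=9/4 → seg 0, τ=9/4; S=1+-34/15·τ+0·τ²+14/135·τ³=-467/160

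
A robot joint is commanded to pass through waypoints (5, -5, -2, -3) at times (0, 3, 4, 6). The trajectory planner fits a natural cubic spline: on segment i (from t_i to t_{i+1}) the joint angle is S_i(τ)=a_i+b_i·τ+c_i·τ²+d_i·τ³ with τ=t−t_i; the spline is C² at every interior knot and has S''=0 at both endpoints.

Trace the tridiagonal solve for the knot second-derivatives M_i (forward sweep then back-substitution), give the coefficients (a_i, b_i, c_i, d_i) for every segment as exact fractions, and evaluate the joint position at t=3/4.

  seg 0: a=5 b=-1687/282 c=0 d=83/282
  seg 1: a=-5 b=277/141 c=249/94 d=-455/282
  seg 2: a=-2 b=683/282 c=-103/47 d=103/282
S(3/4) = 3835/6016

Δ: Δ0=-10/3, Δ1=3, Δ2=-1/2
row 1: diag=8, rhs=38; c'=1/8, d'=19/4
row 2: denom=6−1·1/8=47/8; d'=(-21−1·19/4)/(47/8)=-206/47
back: M2=-206/47
back: M1=19/4−1/8·-206/47=249/47
M: M0=0, M1=249/47, M2=-206/47, M3=0
seg 0: a=5, c=M0/2=0, d=(M1−M0)/(6·3)=83/282, b=Δ0−h0·(2M0+M1)/6=-1687/282
seg 1: a=-5, c=M1/2=249/94, d=(M2−M1)/(6·1)=-455/282, b=Δ1−h1·(2M1+M2)/6=277/141
seg 2: a=-2, c=M2/2=-103/47, d=(M3−M2)/(6·2)=103/282, b=Δ2−h2·(2M2+M3)/6=683/282
t_q=3/4 → seg 0, τ=3/4; S=5+-1687/282·τ+0·τ²+83/282·τ³=3835/6016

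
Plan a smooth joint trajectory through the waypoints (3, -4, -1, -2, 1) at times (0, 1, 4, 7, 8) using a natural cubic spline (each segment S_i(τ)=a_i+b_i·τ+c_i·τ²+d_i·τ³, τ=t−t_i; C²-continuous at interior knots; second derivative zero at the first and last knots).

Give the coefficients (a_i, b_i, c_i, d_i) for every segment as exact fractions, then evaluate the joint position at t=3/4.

Δ: Δ0=-7, Δ1=1, Δ2=-1/3, Δ3=3
row 1: diag=8, rhs=48; c'=3/8, d'=6
row 2: denom=12−3·3/8=87/8; d'=(-8−3·6)/(87/8)=-208/87
row 3: denom=8−3·8/29=208/29; d'=(20−3·-208/87)/(208/29)=197/52
back: M3=197/52
back: M2=-208/87−8/29·197/52=-134/39
back: M1=6−3/8·-134/39=379/52
M: M0=0, M1=379/52, M2=-134/39, M3=197/52, M4=0
seg 0: a=3, c=M0/2=0, d=(M1−M0)/(6·1)=379/312, b=Δ0−h0·(2M0+M1)/6=-2563/312
seg 1: a=-4, c=M1/2=379/104, d=(M2−M1)/(6·3)=-1673/2808, b=Δ1−h1·(2M1+M2)/6=-713/156
seg 2: a=-1, c=M2/2=-67/39, d=(M3−M2)/(6·3)=1127/2808, b=Δ2−h2·(2M2+M3)/6=29/24
seg 3: a=-2, c=M3/2=197/104, d=(M4−M3)/(6·1)=-197/312, b=Δ3−h3·(2M3+M4)/6=271/156
t_q=3/4 → seg 0, τ=3/4; S=3+-2563/312·τ+0·τ²+379/312·τ³=-17629/6656

  seg 0: a=3 b=-2563/312 c=0 d=379/312
  seg 1: a=-4 b=-713/156 c=379/104 d=-1673/2808
  seg 2: a=-1 b=29/24 c=-67/39 d=1127/2808
  seg 3: a=-2 b=271/156 c=197/104 d=-197/312
S(3/4) = -17629/6656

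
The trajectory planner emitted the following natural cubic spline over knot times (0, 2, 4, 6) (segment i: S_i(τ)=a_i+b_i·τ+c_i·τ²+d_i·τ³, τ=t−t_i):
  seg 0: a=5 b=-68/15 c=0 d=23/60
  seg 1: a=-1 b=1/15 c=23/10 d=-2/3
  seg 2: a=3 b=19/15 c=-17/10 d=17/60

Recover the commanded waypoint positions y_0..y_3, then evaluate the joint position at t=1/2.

y_0=5 y_1=-1 y_2=3 y_3=1
S(1/2) = 89/32

y_0 = S_0(0) = a_0 = 5
y_1 = S_1(0) = a_1 = -1
y_2 = S_2(0) = a_2 = 3
y_3 = S_2(2) = 1
t_q=1/2 is in segment 0 (τ=1/2); S_0(τ)=89/32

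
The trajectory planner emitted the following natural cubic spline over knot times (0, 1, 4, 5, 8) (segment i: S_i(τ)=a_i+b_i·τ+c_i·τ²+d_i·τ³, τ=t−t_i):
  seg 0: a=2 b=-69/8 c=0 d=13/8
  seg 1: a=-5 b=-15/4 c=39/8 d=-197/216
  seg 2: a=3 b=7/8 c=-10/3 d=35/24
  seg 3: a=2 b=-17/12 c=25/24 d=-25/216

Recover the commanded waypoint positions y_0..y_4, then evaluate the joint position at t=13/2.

y_0=2 y_1=-5 y_2=3 y_3=2 y_4=4
S(13/2) = 117/64

y_0 = S_0(0) = a_0 = 2
y_1 = S_1(0) = a_1 = -5
y_2 = S_2(0) = a_2 = 3
y_3 = S_3(0) = a_3 = 2
y_4 = S_3(3) = 4
t_q=13/2 is in segment 3 (τ=3/2); S_3(τ)=117/64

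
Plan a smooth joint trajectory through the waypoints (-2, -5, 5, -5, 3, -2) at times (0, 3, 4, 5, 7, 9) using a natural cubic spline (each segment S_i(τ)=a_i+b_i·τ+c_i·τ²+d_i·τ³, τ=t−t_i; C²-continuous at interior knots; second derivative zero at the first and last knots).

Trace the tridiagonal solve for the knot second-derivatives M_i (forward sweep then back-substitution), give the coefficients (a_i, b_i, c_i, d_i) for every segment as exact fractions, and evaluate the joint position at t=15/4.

  seg 0: a=-2 b=-9859/1300 c=0 d=951/1300
  seg 1: a=-5 b=7909/650 c=8559/1300 d=-11377/1300
  seg 2: a=5 b=-239/260 c=-6393/325 d=1059/100
  seg 3: a=-5 b=-5519/650 c=15729/1300 d=-761/260
  seg 4: a=3 b=3109/650 c=-7101/1300 d=2367/2600
S(15/4) = 344209/83200

Δ: Δ0=-1, Δ1=10, Δ2=-10, Δ3=4, Δ4=-5/2
row 1: diag=8, rhs=66; c'=1/8, d'=33/4
row 2: denom=4−1·1/8=31/8; d'=(-120−1·33/4)/(31/8)=-1026/31
row 3: denom=6−1·8/31=178/31; d'=(84−1·-1026/31)/(178/31)=1815/89
row 4: denom=8−2·31/89=650/89; d'=(-39−2·1815/89)/(650/89)=-7101/650
back: M4=-7101/650
back: M3=1815/89−31/89·-7101/650=15729/650
back: M2=-1026/31−8/31·15729/650=-12786/325
back: M1=33/4−1/8·-12786/325=8559/650
M: M0=0, M1=8559/650, M2=-12786/325, M3=15729/650, M4=-7101/650, M5=0
seg 0: a=-2, c=M0/2=0, d=(M1−M0)/(6·3)=951/1300, b=Δ0−h0·(2M0+M1)/6=-9859/1300
seg 1: a=-5, c=M1/2=8559/1300, d=(M2−M1)/(6·1)=-11377/1300, b=Δ1−h1·(2M1+M2)/6=7909/650
seg 2: a=5, c=M2/2=-6393/325, d=(M3−M2)/(6·1)=1059/100, b=Δ2−h2·(2M2+M3)/6=-239/260
seg 3: a=-5, c=M3/2=15729/1300, d=(M4−M3)/(6·2)=-761/260, b=Δ3−h3·(2M3+M4)/6=-5519/650
seg 4: a=3, c=M4/2=-7101/1300, d=(M5−M4)/(6·2)=2367/2600, b=Δ4−h4·(2M4+M5)/6=3109/650
t_q=15/4 → seg 1, τ=3/4; S=-5+7909/650·τ+8559/1300·τ²+-11377/1300·τ³=344209/83200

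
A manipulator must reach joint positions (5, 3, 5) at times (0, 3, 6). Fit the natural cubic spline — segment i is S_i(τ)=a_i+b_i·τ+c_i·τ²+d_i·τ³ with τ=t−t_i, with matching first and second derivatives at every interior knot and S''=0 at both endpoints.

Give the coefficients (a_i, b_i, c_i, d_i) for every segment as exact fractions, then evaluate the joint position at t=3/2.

  seg 0: a=5 b=-1 c=0 d=1/27
  seg 1: a=3 b=0 c=1/3 d=-1/27
S(3/2) = 29/8

Δ: Δ0=-2/3, Δ1=2/3
row 1: diag=12, rhs=8; c'=1/4, d'=2/3
back: M1=2/3
M: M0=0, M1=2/3, M2=0
seg 0: a=5, c=M0/2=0, d=(M1−M0)/(6·3)=1/27, b=Δ0−h0·(2M0+M1)/6=-1
seg 1: a=3, c=M1/2=1/3, d=(M2−M1)/(6·3)=-1/27, b=Δ1−h1·(2M1+M2)/6=0
t_q=3/2 → seg 0, τ=3/2; S=5+-1·τ+0·τ²+1/27·τ³=29/8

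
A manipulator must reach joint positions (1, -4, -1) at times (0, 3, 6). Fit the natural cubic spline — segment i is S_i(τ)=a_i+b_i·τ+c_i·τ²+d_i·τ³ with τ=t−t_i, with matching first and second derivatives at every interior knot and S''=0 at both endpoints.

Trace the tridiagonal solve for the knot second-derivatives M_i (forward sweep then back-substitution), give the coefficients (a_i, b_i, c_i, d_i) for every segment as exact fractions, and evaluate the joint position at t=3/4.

Δ: Δ0=-5/3, Δ1=1
row 1: diag=12, rhs=16; c'=1/4, d'=4/3
back: M1=4/3
M: M0=0, M1=4/3, M2=0
seg 0: a=1, c=M0/2=0, d=(M1−M0)/(6·3)=2/27, b=Δ0−h0·(2M0+M1)/6=-7/3
seg 1: a=-4, c=M1/2=2/3, d=(M2−M1)/(6·3)=-2/27, b=Δ1−h1·(2M1+M2)/6=-1/3
t_q=3/4 → seg 0, τ=3/4; S=1+-7/3·τ+0·τ²+2/27·τ³=-23/32

  seg 0: a=1 b=-7/3 c=0 d=2/27
  seg 1: a=-4 b=-1/3 c=2/3 d=-2/27
S(3/4) = -23/32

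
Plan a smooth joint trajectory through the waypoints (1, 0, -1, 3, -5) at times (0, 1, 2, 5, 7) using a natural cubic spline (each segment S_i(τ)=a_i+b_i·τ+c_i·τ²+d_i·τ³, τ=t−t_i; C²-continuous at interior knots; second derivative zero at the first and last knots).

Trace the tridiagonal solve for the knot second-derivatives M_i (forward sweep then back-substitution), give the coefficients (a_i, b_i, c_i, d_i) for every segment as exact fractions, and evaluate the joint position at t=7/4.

  seg 0: a=1 b=-352/411 c=0 d=-59/411
  seg 1: a=0 b=-529/411 c=-59/137 d=295/411
  seg 2: a=-1 b=2/411 c=236/137 d=-526/1233
  seg 3: a=3 b=-484/411 c=-290/137 d=145/411
S(7/4) = -7933/8768

Δ: Δ0=-1, Δ1=-1, Δ2=4/3, Δ3=-4
row 1: diag=4, rhs=0; c'=1/4, d'=0
row 2: denom=8−1·1/4=31/4; d'=(14−1·0)/(31/4)=56/31
row 3: denom=10−3·12/31=274/31; d'=(-32−3·56/31)/(274/31)=-580/137
back: M3=-580/137
back: M2=56/31−12/31·-580/137=472/137
back: M1=0−1/4·472/137=-118/137
M: M0=0, M1=-118/137, M2=472/137, M3=-580/137, M4=0
seg 0: a=1, c=M0/2=0, d=(M1−M0)/(6·1)=-59/411, b=Δ0−h0·(2M0+M1)/6=-352/411
seg 1: a=0, c=M1/2=-59/137, d=(M2−M1)/(6·1)=295/411, b=Δ1−h1·(2M1+M2)/6=-529/411
seg 2: a=-1, c=M2/2=236/137, d=(M3−M2)/(6·3)=-526/1233, b=Δ2−h2·(2M2+M3)/6=2/411
seg 3: a=3, c=M3/2=-290/137, d=(M4−M3)/(6·2)=145/411, b=Δ3−h3·(2M3+M4)/6=-484/411
t_q=7/4 → seg 1, τ=3/4; S=0+-529/411·τ+-59/137·τ²+295/411·τ³=-7933/8768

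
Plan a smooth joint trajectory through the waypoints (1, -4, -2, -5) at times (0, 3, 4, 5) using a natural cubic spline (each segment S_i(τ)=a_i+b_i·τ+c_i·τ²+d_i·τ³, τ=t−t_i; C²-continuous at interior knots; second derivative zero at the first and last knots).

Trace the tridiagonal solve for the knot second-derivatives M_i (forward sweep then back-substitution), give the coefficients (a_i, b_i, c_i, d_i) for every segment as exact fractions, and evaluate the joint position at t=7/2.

  seg 0: a=1 b=-332/93 c=0 d=59/279
  seg 1: a=-4 b=199/93 c=59/31 d=-190/93
  seg 2: a=-2 b=-17/93 c=-131/31 d=131/93
S(7/2) = -84/31

Δ: Δ0=-5/3, Δ1=2, Δ2=-3
row 1: diag=8, rhs=22; c'=1/8, d'=11/4
row 2: denom=4−1·1/8=31/8; d'=(-30−1·11/4)/(31/8)=-262/31
back: M2=-262/31
back: M1=11/4−1/8·-262/31=118/31
M: M0=0, M1=118/31, M2=-262/31, M3=0
seg 0: a=1, c=M0/2=0, d=(M1−M0)/(6·3)=59/279, b=Δ0−h0·(2M0+M1)/6=-332/93
seg 1: a=-4, c=M1/2=59/31, d=(M2−M1)/(6·1)=-190/93, b=Δ1−h1·(2M1+M2)/6=199/93
seg 2: a=-2, c=M2/2=-131/31, d=(M3−M2)/(6·1)=131/93, b=Δ2−h2·(2M2+M3)/6=-17/93
t_q=7/2 → seg 1, τ=1/2; S=-4+199/93·τ+59/31·τ²+-190/93·τ³=-84/31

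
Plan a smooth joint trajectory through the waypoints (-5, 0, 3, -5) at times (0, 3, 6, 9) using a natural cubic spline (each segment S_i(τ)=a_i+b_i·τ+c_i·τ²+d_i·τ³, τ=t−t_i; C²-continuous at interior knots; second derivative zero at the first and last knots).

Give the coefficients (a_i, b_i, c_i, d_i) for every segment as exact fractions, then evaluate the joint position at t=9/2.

  seg 0: a=-5 b=8/5 c=0 d=1/135
  seg 1: a=0 b=9/5 c=1/15 d=-1/9
  seg 2: a=3 b=-4/5 c=-14/15 d=14/135
S(9/2) = 99/40

Δ: Δ0=5/3, Δ1=1, Δ2=-8/3
row 1: diag=12, rhs=-4; c'=1/4, d'=-1/3
row 2: denom=12−3·1/4=45/4; d'=(-22−3·-1/3)/(45/4)=-28/15
back: M2=-28/15
back: M1=-1/3−1/4·-28/15=2/15
M: M0=0, M1=2/15, M2=-28/15, M3=0
seg 0: a=-5, c=M0/2=0, d=(M1−M0)/(6·3)=1/135, b=Δ0−h0·(2M0+M1)/6=8/5
seg 1: a=0, c=M1/2=1/15, d=(M2−M1)/(6·3)=-1/9, b=Δ1−h1·(2M1+M2)/6=9/5
seg 2: a=3, c=M2/2=-14/15, d=(M3−M2)/(6·3)=14/135, b=Δ2−h2·(2M2+M3)/6=-4/5
t_q=9/2 → seg 1, τ=3/2; S=0+9/5·τ+1/15·τ²+-1/9·τ³=99/40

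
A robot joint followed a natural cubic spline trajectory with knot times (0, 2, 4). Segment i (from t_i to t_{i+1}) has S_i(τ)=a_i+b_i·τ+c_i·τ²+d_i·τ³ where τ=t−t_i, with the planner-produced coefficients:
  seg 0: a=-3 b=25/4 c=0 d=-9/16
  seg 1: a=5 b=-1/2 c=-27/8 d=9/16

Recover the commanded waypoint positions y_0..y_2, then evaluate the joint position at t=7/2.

y_0 = S_0(0) = a_0 = -3
y_1 = S_1(0) = a_1 = 5
y_2 = S_1(2) = -5
t_q=7/2 is in segment 1 (τ=3/2); S_1(τ)=-185/128

y_0=-3 y_1=5 y_2=-5
S(7/2) = -185/128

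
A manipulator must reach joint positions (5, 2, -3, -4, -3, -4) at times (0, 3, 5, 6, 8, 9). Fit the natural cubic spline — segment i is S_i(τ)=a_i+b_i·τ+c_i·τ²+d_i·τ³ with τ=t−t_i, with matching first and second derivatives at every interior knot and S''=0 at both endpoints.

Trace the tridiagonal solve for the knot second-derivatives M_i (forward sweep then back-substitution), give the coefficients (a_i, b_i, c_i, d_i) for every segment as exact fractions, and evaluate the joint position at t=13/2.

  seg 0: a=5 b=-679/1732 c=0 d=-117/1732
  seg 1: a=2 b=-1919/866 c=-1053/1732 d=807/3464
  seg 2: a=-3 b=-802/433 c=342/433 d=27/433
  seg 3: a=-4 b=-37/433 c=423/433 d=-1185/3464
  seg 4: a=-3 b=-245/866 c=-1863/1732 d=621/1732
S(13/2) = -106449/27712

Δ: Δ0=-1, Δ1=-5/2, Δ2=-1, Δ3=1/2, Δ4=-1
row 1: diag=10, rhs=-9; c'=1/5, d'=-9/10
row 2: denom=6−2·1/5=28/5; d'=(9−2·-9/10)/(28/5)=27/14
row 3: denom=6−1·5/28=163/28; d'=(9−1·27/14)/(163/28)=198/163
row 4: denom=6−2·56/163=866/163; d'=(-9−2·198/163)/(866/163)=-1863/866
back: M4=-1863/866
back: M3=198/163−56/163·-1863/866=846/433
back: M2=27/14−5/28·846/433=684/433
back: M1=-9/10−1/5·684/433=-1053/866
M: M0=0, M1=-1053/866, M2=684/433, M3=846/433, M4=-1863/866, M5=0
seg 0: a=5, c=M0/2=0, d=(M1−M0)/(6·3)=-117/1732, b=Δ0−h0·(2M0+M1)/6=-679/1732
seg 1: a=2, c=M1/2=-1053/1732, d=(M2−M1)/(6·2)=807/3464, b=Δ1−h1·(2M1+M2)/6=-1919/866
seg 2: a=-3, c=M2/2=342/433, d=(M3−M2)/(6·1)=27/433, b=Δ2−h2·(2M2+M3)/6=-802/433
seg 3: a=-4, c=M3/2=423/433, d=(M4−M3)/(6·2)=-1185/3464, b=Δ3−h3·(2M3+M4)/6=-37/433
seg 4: a=-3, c=M4/2=-1863/1732, d=(M5−M4)/(6·1)=621/1732, b=Δ4−h4·(2M4+M5)/6=-245/866
t_q=13/2 → seg 3, τ=1/2; S=-4+-37/433·τ+423/433·τ²+-1185/3464·τ³=-106449/27712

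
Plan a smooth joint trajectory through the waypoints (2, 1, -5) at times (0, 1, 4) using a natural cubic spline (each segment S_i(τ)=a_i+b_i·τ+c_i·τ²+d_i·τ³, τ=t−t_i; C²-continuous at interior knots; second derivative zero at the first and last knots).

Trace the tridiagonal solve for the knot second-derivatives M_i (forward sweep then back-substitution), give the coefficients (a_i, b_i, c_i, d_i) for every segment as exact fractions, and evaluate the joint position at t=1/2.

  seg 0: a=2 b=-7/8 c=0 d=-1/8
  seg 1: a=1 b=-5/4 c=-3/8 d=1/24
S(1/2) = 99/64

Δ: Δ0=-1, Δ1=-2
row 1: diag=8, rhs=-6; c'=3/8, d'=-3/4
back: M1=-3/4
M: M0=0, M1=-3/4, M2=0
seg 0: a=2, c=M0/2=0, d=(M1−M0)/(6·1)=-1/8, b=Δ0−h0·(2M0+M1)/6=-7/8
seg 1: a=1, c=M1/2=-3/8, d=(M2−M1)/(6·3)=1/24, b=Δ1−h1·(2M1+M2)/6=-5/4
t_q=1/2 → seg 0, τ=1/2; S=2+-7/8·τ+0·τ²+-1/8·τ³=99/64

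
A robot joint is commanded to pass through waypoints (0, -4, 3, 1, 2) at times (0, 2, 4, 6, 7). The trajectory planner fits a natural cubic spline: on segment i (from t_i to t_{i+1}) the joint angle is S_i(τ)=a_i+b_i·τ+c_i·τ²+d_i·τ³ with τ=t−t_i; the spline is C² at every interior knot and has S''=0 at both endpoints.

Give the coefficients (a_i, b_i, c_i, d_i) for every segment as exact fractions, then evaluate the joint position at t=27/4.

Δ: Δ0=-2, Δ1=7/2, Δ2=-1, Δ3=1
row 1: diag=8, rhs=33; c'=1/4, d'=33/8
row 2: denom=8−2·1/4=15/2; d'=(-27−2·33/8)/(15/2)=-47/10
row 3: denom=6−2·4/15=82/15; d'=(12−2·-47/10)/(82/15)=321/82
back: M3=321/82
back: M2=-47/10−4/15·321/82=-471/82
back: M1=33/8−1/4·-471/82=228/41
M: M0=0, M1=228/41, M2=-471/82, M3=321/82, M4=0
seg 0: a=0, c=M0/2=0, d=(M1−M0)/(6·2)=19/41, b=Δ0−h0·(2M0+M1)/6=-158/41
seg 1: a=-4, c=M1/2=114/41, d=(M2−M1)/(6·2)=-309/328, b=Δ1−h1·(2M1+M2)/6=70/41
seg 2: a=3, c=M2/2=-471/164, d=(M3−M2)/(6·2)=33/41, b=Δ2−h2·(2M2+M3)/6=125/82
seg 3: a=1, c=M3/2=321/164, d=(M4−M3)/(6·1)=-107/164, b=Δ3−h3·(2M3+M4)/6=-25/82
t_q=27/4 → seg 3, τ=3/4; S=1+-25/82·τ+321/164·τ²+-107/164·τ³=16763/10496

  seg 0: a=0 b=-158/41 c=0 d=19/41
  seg 1: a=-4 b=70/41 c=114/41 d=-309/328
  seg 2: a=3 b=125/82 c=-471/164 d=33/41
  seg 3: a=1 b=-25/82 c=321/164 d=-107/164
S(27/4) = 16763/10496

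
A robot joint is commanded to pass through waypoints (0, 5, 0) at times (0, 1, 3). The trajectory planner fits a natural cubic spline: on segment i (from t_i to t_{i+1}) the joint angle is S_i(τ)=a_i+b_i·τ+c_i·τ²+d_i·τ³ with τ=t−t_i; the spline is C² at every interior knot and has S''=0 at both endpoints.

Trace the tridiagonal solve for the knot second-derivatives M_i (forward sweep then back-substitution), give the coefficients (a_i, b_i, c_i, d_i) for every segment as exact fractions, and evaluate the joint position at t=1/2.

Δ: Δ0=5, Δ1=-5/2
row 1: diag=6, rhs=-45; c'=1/3, d'=-15/2
back: M1=-15/2
M: M0=0, M1=-15/2, M2=0
seg 0: a=0, c=M0/2=0, d=(M1−M0)/(6·1)=-5/4, b=Δ0−h0·(2M0+M1)/6=25/4
seg 1: a=5, c=M1/2=-15/4, d=(M2−M1)/(6·2)=5/8, b=Δ1−h1·(2M1+M2)/6=5/2
t_q=1/2 → seg 0, τ=1/2; S=0+25/4·τ+0·τ²+-5/4·τ³=95/32

  seg 0: a=0 b=25/4 c=0 d=-5/4
  seg 1: a=5 b=5/2 c=-15/4 d=5/8
S(1/2) = 95/32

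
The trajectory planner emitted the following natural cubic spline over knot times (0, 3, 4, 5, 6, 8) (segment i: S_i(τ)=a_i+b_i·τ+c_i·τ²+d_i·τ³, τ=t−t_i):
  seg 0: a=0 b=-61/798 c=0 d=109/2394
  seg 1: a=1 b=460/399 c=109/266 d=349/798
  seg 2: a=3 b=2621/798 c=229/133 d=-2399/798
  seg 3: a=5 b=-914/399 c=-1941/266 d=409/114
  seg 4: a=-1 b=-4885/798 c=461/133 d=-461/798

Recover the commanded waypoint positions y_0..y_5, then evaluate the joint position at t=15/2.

y_0 = S_0(0) = a_0 = 0
y_1 = S_1(0) = a_1 = 1
y_2 = S_2(0) = a_2 = 3
y_3 = S_3(0) = a_3 = 5
y_4 = S_4(0) = a_4 = -1
y_5 = S_4(2) = -4
t_q=15/2 is in segment 4 (τ=3/2); S_4(τ)=-9221/2128

y_0=0 y_1=1 y_2=3 y_3=5 y_4=-1 y_5=-4
S(15/2) = -9221/2128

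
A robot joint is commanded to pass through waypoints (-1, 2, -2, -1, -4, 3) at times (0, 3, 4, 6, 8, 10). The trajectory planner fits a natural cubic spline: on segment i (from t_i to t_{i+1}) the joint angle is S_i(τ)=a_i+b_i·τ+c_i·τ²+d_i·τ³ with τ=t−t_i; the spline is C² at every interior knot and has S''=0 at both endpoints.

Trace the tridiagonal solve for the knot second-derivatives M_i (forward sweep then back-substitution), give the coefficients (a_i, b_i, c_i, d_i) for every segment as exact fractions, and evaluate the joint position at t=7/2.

Δ: Δ0=1, Δ1=-4, Δ2=1/2, Δ3=-3/2, Δ4=7/2
row 1: diag=8, rhs=-30; c'=1/8, d'=-15/4
row 2: denom=6−1·1/8=47/8; d'=(27−1·-15/4)/(47/8)=246/47
row 3: denom=8−2·16/47=344/47; d'=(-12−2·246/47)/(344/47)=-132/43
row 4: denom=8−2·47/172=641/86; d'=(30−2·-132/43)/(641/86)=3108/641
back: M4=3108/641
back: M3=-132/43−47/172·3108/641=-2817/641
back: M2=246/47−16/47·-2817/641=4314/641
back: M1=-15/4−1/8·4314/641=-2943/641
M: M0=0, M1=-2943/641, M2=4314/641, M3=-2817/641, M4=3108/641, M5=0
seg 0: a=-1, c=M0/2=0, d=(M1−M0)/(6·3)=-327/1282, b=Δ0−h0·(2M0+M1)/6=4225/1282
seg 1: a=2, c=M1/2=-2943/1282, d=(M2−M1)/(6·1)=2419/1282, b=Δ1−h1·(2M1+M2)/6=-2302/641
seg 2: a=-2, c=M2/2=2157/641, d=(M3−M2)/(6·2)=-2377/2564, b=Δ2−h2·(2M2+M3)/6=-3233/1282
seg 3: a=-1, c=M3/2=-2817/1282, d=(M4−M3)/(6·2)=1975/2564, b=Δ3−h3·(2M3+M4)/6=-239/1282
seg 4: a=-4, c=M4/2=1554/641, d=(M5−M4)/(6·2)=-259/641, b=Δ4−h4·(2M4+M5)/6=343/1282
t_q=7/2 → seg 1, τ=1/2; S=2+-2302/641·τ+-2943/1282·τ²+2419/1282·τ³=-1371/10256

  seg 0: a=-1 b=4225/1282 c=0 d=-327/1282
  seg 1: a=2 b=-2302/641 c=-2943/1282 d=2419/1282
  seg 2: a=-2 b=-3233/1282 c=2157/641 d=-2377/2564
  seg 3: a=-1 b=-239/1282 c=-2817/1282 d=1975/2564
  seg 4: a=-4 b=343/1282 c=1554/641 d=-259/641
S(7/2) = -1371/10256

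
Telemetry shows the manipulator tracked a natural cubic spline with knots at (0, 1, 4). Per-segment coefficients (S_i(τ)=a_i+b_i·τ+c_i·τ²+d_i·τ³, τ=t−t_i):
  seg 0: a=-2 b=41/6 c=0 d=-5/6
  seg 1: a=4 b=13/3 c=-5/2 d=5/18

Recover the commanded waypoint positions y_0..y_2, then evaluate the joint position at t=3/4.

y_0=-2 y_1=4 y_2=2
S(3/4) = 355/128

y_0 = S_0(0) = a_0 = -2
y_1 = S_1(0) = a_1 = 4
y_2 = S_1(3) = 2
t_q=3/4 is in segment 0 (τ=3/4); S_0(τ)=355/128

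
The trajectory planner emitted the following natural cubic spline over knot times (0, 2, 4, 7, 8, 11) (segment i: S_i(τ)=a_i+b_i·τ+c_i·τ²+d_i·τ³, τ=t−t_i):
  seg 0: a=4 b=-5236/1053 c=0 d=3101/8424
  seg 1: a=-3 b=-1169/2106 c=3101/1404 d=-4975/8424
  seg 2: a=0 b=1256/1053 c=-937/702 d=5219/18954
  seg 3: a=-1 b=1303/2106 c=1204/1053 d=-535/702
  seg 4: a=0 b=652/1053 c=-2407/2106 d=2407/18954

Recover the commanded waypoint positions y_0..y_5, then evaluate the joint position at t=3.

y_0=4 y_1=-3 y_2=0 y_3=-1 y_4=0 y_5=-5
S(3) = -1813/936

y_0 = S_0(0) = a_0 = 4
y_1 = S_1(0) = a_1 = -3
y_2 = S_2(0) = a_2 = 0
y_3 = S_3(0) = a_3 = -1
y_4 = S_4(0) = a_4 = 0
y_5 = S_4(3) = -5
t_q=3 is in segment 1 (τ=1); S_1(τ)=-1813/936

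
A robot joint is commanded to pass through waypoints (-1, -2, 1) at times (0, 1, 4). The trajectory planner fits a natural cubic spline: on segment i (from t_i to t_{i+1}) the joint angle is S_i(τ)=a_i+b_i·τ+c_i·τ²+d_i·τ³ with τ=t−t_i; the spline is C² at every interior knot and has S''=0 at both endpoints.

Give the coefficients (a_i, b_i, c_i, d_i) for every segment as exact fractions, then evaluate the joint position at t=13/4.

  seg 0: a=-1 b=-5/4 c=0 d=1/4
  seg 1: a=-2 b=-1/2 c=3/4 d=-1/12
S(13/4) = -71/256

Δ: Δ0=-1, Δ1=1
row 1: diag=8, rhs=12; c'=3/8, d'=3/2
back: M1=3/2
M: M0=0, M1=3/2, M2=0
seg 0: a=-1, c=M0/2=0, d=(M1−M0)/(6·1)=1/4, b=Δ0−h0·(2M0+M1)/6=-5/4
seg 1: a=-2, c=M1/2=3/4, d=(M2−M1)/(6·3)=-1/12, b=Δ1−h1·(2M1+M2)/6=-1/2
t_q=13/4 → seg 1, τ=9/4; S=-2+-1/2·τ+3/4·τ²+-1/12·τ³=-71/256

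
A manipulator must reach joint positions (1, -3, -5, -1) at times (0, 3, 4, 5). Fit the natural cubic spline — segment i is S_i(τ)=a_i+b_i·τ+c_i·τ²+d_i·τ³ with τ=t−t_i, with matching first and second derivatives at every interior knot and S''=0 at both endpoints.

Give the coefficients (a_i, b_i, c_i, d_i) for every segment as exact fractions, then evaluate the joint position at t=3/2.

Δ: Δ0=-4/3, Δ1=-2, Δ2=4
row 1: diag=8, rhs=-4; c'=1/8, d'=-1/2
row 2: denom=4−1·1/8=31/8; d'=(36−1·-1/2)/(31/8)=292/31
back: M2=292/31
back: M1=-1/2−1/8·292/31=-52/31
M: M0=0, M1=-52/31, M2=292/31, M3=0
seg 0: a=1, c=M0/2=0, d=(M1−M0)/(6·3)=-26/279, b=Δ0−h0·(2M0+M1)/6=-46/93
seg 1: a=-3, c=M1/2=-26/31, d=(M2−M1)/(6·1)=172/93, b=Δ1−h1·(2M1+M2)/6=-280/93
seg 2: a=-5, c=M2/2=146/31, d=(M3−M2)/(6·1)=-146/93, b=Δ2−h2·(2M2+M3)/6=80/93
t_q=3/2 → seg 0, τ=3/2; S=1+-46/93·τ+0·τ²+-26/279·τ³=-7/124

  seg 0: a=1 b=-46/93 c=0 d=-26/279
  seg 1: a=-3 b=-280/93 c=-26/31 d=172/93
  seg 2: a=-5 b=80/93 c=146/31 d=-146/93
S(3/2) = -7/124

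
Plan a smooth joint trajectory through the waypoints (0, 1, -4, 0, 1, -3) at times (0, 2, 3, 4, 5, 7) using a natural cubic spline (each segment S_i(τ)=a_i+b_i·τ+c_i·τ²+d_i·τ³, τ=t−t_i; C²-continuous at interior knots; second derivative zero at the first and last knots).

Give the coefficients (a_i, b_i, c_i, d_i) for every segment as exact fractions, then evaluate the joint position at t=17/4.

Δ: Δ0=1/2, Δ1=-5, Δ2=4, Δ3=1, Δ4=-2
row 1: diag=6, rhs=-33; c'=1/6, d'=-11/2
row 2: denom=4−1·1/6=23/6; d'=(54−1·-11/2)/(23/6)=357/23
row 3: denom=4−1·6/23=86/23; d'=(-18−1·357/23)/(86/23)=-771/86
row 4: denom=6−1·23/86=493/86; d'=(-18−1·-771/86)/(493/86)=-777/493
back: M4=-777/493
back: M3=-771/86−23/86·-777/493=-4212/493
back: M2=357/23−6/23·-4212/493=8751/493
back: M1=-11/2−1/6·8751/493=-4170/493
M: M0=0, M1=-4170/493, M2=8751/493, M3=-4212/493, M4=-777/493, M5=0
seg 0: a=0, c=M0/2=0, d=(M1−M0)/(6·2)=-695/986, b=Δ0−h0·(2M0+M1)/6=3273/986
seg 1: a=1, c=M1/2=-2085/493, d=(M2−M1)/(6·1)=4307/986, b=Δ1−h1·(2M1+M2)/6=-5067/986
seg 2: a=-4, c=M2/2=8751/986, d=(M3−M2)/(6·1)=-149/34, b=Δ2−h2·(2M2+M3)/6=-243/493
seg 3: a=0, c=M3/2=-2106/493, d=(M4−M3)/(6·1)=1145/986, b=Δ3−h3·(2M3+M4)/6=4053/986
seg 4: a=1, c=M4/2=-777/986, d=(M5−M4)/(6·2)=259/1972, b=Δ4−h4·(2M4+M5)/6=-468/493
t_q=17/4 → seg 3, τ=1/4; S=0+4053/986·τ+-2106/493·τ²+1145/986·τ³=49145/63104

  seg 0: a=0 b=3273/986 c=0 d=-695/986
  seg 1: a=1 b=-5067/986 c=-2085/493 d=4307/986
  seg 2: a=-4 b=-243/493 c=8751/986 d=-149/34
  seg 3: a=0 b=4053/986 c=-2106/493 d=1145/986
  seg 4: a=1 b=-468/493 c=-777/986 d=259/1972
S(17/4) = 49145/63104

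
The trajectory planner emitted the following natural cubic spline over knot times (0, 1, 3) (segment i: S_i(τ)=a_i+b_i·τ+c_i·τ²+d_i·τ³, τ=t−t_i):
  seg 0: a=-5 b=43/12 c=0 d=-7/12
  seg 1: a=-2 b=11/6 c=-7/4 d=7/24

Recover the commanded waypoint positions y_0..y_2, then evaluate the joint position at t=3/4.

y_0 = S_0(0) = a_0 = -5
y_1 = S_1(0) = a_1 = -2
y_2 = S_1(2) = -3
t_q=3/4 is in segment 0 (τ=3/4); S_0(τ)=-655/256

y_0=-5 y_1=-2 y_2=-3
S(3/4) = -655/256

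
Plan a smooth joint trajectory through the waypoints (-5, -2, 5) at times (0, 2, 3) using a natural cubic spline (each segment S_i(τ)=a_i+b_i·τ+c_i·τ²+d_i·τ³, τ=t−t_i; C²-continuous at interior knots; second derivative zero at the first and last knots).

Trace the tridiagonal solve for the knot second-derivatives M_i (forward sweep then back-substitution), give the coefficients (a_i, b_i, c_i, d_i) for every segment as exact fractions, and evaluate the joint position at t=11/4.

Δ: Δ0=3/2, Δ1=7
row 1: diag=6, rhs=33; c'=1/6, d'=11/2
back: M1=11/2
M: M0=0, M1=11/2, M2=0
seg 0: a=-5, c=M0/2=0, d=(M1−M0)/(6·2)=11/24, b=Δ0−h0·(2M0+M1)/6=-1/3
seg 1: a=-2, c=M1/2=11/4, d=(M2−M1)/(6·1)=-11/12, b=Δ1−h1·(2M1+M2)/6=31/6
t_q=11/4 → seg 1, τ=3/4; S=-2+31/6·τ+11/4·τ²+-11/12·τ³=777/256

  seg 0: a=-5 b=-1/3 c=0 d=11/24
  seg 1: a=-2 b=31/6 c=11/4 d=-11/12
S(11/4) = 777/256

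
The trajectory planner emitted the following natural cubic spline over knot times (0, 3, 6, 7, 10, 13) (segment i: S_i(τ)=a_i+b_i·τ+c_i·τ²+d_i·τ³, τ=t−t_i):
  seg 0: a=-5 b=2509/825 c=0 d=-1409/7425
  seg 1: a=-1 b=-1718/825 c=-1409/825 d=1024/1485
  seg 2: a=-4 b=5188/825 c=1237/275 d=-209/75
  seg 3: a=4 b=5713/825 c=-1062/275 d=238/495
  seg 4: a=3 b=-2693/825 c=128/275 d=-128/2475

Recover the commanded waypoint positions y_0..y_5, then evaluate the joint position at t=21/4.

y_0 = S_0(0) = a_0 = -5
y_1 = S_1(0) = a_1 = -1
y_2 = S_2(0) = a_2 = -4
y_3 = S_3(0) = a_3 = 4
y_4 = S_4(0) = a_4 = 3
y_5 = S_4(3) = -4
t_q=21/4 is in segment 1 (τ=9/4); S_1(τ)=-28499/4400

y_0=-5 y_1=-1 y_2=-4 y_3=4 y_4=3 y_5=-4
S(21/4) = -28499/4400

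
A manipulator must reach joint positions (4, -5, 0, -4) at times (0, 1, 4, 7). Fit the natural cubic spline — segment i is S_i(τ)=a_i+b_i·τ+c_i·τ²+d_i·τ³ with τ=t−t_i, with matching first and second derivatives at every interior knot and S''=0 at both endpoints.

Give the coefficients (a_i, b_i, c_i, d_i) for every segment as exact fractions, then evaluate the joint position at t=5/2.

Δ: Δ0=-9, Δ1=5/3, Δ2=-4/3
row 1: diag=8, rhs=64; c'=3/8, d'=8
row 2: denom=12−3·3/8=87/8; d'=(-18−3·8)/(87/8)=-112/29
back: M2=-112/29
back: M1=8−3/8·-112/29=274/29
M: M0=0, M1=274/29, M2=-112/29, M3=0
seg 0: a=4, c=M0/2=0, d=(M1−M0)/(6·1)=137/87, b=Δ0−h0·(2M0+M1)/6=-920/87
seg 1: a=-5, c=M1/2=137/29, d=(M2−M1)/(6·3)=-193/261, b=Δ1−h1·(2M1+M2)/6=-509/87
seg 2: a=0, c=M2/2=-56/29, d=(M3−M2)/(6·3)=56/261, b=Δ2−h2·(2M2+M3)/6=220/87
t_q=5/2 → seg 1, τ=3/2; S=-5+-509/87·τ+137/29·τ²+-193/261·τ³=-1309/232

  seg 0: a=4 b=-920/87 c=0 d=137/87
  seg 1: a=-5 b=-509/87 c=137/29 d=-193/261
  seg 2: a=0 b=220/87 c=-56/29 d=56/261
S(5/2) = -1309/232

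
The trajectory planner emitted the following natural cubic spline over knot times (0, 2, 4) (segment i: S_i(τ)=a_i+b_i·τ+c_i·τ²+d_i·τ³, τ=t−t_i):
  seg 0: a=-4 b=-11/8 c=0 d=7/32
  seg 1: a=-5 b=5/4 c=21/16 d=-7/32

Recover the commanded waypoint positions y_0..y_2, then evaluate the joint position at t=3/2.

y_0 = S_0(0) = a_0 = -4
y_1 = S_1(0) = a_1 = -5
y_2 = S_1(2) = 1
t_q=3/2 is in segment 0 (τ=3/2); S_0(τ)=-1363/256

y_0=-4 y_1=-5 y_2=1
S(3/2) = -1363/256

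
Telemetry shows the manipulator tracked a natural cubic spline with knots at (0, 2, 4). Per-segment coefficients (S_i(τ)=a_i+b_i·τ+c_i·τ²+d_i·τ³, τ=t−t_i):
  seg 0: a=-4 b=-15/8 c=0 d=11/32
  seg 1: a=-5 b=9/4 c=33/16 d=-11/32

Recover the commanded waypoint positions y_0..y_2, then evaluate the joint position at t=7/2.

y_0=-4 y_1=-5 y_2=5
S(7/2) = 475/256

y_0 = S_0(0) = a_0 = -4
y_1 = S_1(0) = a_1 = -5
y_2 = S_1(2) = 5
t_q=7/2 is in segment 1 (τ=3/2); S_1(τ)=475/256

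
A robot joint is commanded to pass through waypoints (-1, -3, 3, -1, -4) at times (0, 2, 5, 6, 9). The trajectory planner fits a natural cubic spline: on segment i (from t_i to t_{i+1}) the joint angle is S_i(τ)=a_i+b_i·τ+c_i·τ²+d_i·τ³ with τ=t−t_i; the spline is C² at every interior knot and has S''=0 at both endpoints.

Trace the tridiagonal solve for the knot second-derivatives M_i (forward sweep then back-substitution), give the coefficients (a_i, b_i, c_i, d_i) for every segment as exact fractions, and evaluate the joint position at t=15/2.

  seg 0: a=-1 b=-69/31 c=0 d=19/62
  seg 1: a=-3 b=45/31 c=57/31 d=-154/279
  seg 2: a=3 b=-75/31 c=-97/31 d=48/31
  seg 3: a=-1 b=-125/31 c=47/31 d=-47/279
S(15/2) = -1043/248

Δ: Δ0=-1, Δ1=2, Δ2=-4, Δ3=-1
row 1: diag=10, rhs=18; c'=3/10, d'=9/5
row 2: denom=8−3·3/10=71/10; d'=(-36−3·9/5)/(71/10)=-414/71
row 3: denom=8−1·10/71=558/71; d'=(18−1·-414/71)/(558/71)=94/31
back: M3=94/31
back: M2=-414/71−10/71·94/31=-194/31
back: M1=9/5−3/10·-194/31=114/31
M: M0=0, M1=114/31, M2=-194/31, M3=94/31, M4=0
seg 0: a=-1, c=M0/2=0, d=(M1−M0)/(6·2)=19/62, b=Δ0−h0·(2M0+M1)/6=-69/31
seg 1: a=-3, c=M1/2=57/31, d=(M2−M1)/(6·3)=-154/279, b=Δ1−h1·(2M1+M2)/6=45/31
seg 2: a=3, c=M2/2=-97/31, d=(M3−M2)/(6·1)=48/31, b=Δ2−h2·(2M2+M3)/6=-75/31
seg 3: a=-1, c=M3/2=47/31, d=(M4−M3)/(6·3)=-47/279, b=Δ3−h3·(2M3+M4)/6=-125/31
t_q=15/2 → seg 3, τ=3/2; S=-1+-125/31·τ+47/31·τ²+-47/279·τ³=-1043/248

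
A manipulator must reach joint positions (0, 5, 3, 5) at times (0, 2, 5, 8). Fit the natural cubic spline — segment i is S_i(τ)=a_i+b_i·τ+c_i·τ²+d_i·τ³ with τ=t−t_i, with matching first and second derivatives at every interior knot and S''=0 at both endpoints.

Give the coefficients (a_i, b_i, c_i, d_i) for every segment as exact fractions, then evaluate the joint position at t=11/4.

  seg 0: a=0 b=241/74 c=0 d=-7/37
  seg 1: a=5 b=73/74 c=-42/37 d=389/1998
  seg 2: a=3 b=-21/37 c=137/222 d=-137/1998
S(11/4) = 24549/4736

Δ: Δ0=5/2, Δ1=-2/3, Δ2=2/3
row 1: diag=10, rhs=-19; c'=3/10, d'=-19/10
row 2: denom=12−3·3/10=111/10; d'=(8−3·-19/10)/(111/10)=137/111
back: M2=137/111
back: M1=-19/10−3/10·137/111=-84/37
M: M0=0, M1=-84/37, M2=137/111, M3=0
seg 0: a=0, c=M0/2=0, d=(M1−M0)/(6·2)=-7/37, b=Δ0−h0·(2M0+M1)/6=241/74
seg 1: a=5, c=M1/2=-42/37, d=(M2−M1)/(6·3)=389/1998, b=Δ1−h1·(2M1+M2)/6=73/74
seg 2: a=3, c=M2/2=137/222, d=(M3−M2)/(6·3)=-137/1998, b=Δ2−h2·(2M2+M3)/6=-21/37
t_q=11/4 → seg 1, τ=3/4; S=5+73/74·τ+-42/37·τ²+389/1998·τ³=24549/4736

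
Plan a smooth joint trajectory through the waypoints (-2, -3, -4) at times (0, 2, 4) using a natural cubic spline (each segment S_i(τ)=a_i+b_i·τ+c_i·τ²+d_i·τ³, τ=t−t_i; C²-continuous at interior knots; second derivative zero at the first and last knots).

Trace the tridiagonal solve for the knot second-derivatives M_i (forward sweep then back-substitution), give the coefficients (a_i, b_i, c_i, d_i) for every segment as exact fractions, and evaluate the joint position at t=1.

Δ: Δ0=-1/2, Δ1=-1/2
row 1: diag=8, rhs=0; c'=1/4, d'=0
back: M1=0
M: M0=0, M1=0, M2=0
seg 0: a=-2, c=M0/2=0, d=(M1−M0)/(6·2)=0, b=Δ0−h0·(2M0+M1)/6=-1/2
seg 1: a=-3, c=M1/2=0, d=(M2−M1)/(6·2)=0, b=Δ1−h1·(2M1+M2)/6=-1/2
t_q=1 → seg 0, τ=1; S=-2+-1/2·τ+0·τ²+0·τ³=-5/2

  seg 0: a=-2 b=-1/2 c=0 d=0
  seg 1: a=-3 b=-1/2 c=0 d=0
S(1) = -5/2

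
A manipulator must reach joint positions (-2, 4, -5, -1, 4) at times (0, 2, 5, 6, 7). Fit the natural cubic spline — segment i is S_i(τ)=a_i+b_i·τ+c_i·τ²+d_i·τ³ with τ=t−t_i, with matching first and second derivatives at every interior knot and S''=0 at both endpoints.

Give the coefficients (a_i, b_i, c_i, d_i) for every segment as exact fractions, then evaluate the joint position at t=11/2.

  seg 0: a=-2 b=678/137 c=0 d=-267/548
  seg 1: a=4 b=-123/137 c=-801/274 d=203/274
  seg 2: a=-5 b=429/274 c=513/137 d=-359/274
  seg 3: a=-1 b=702/137 c=-51/274 d=17/274
S(11/2) = -7551/2192

Δ: Δ0=3, Δ1=-3, Δ2=4, Δ3=5
row 1: diag=10, rhs=-36; c'=3/10, d'=-18/5
row 2: denom=8−3·3/10=71/10; d'=(42−3·-18/5)/(71/10)=528/71
row 3: denom=4−1·10/71=274/71; d'=(6−1·528/71)/(274/71)=-51/137
back: M3=-51/137
back: M2=528/71−10/71·-51/137=1026/137
back: M1=-18/5−3/10·1026/137=-801/137
M: M0=0, M1=-801/137, M2=1026/137, M3=-51/137, M4=0
seg 0: a=-2, c=M0/2=0, d=(M1−M0)/(6·2)=-267/548, b=Δ0−h0·(2M0+M1)/6=678/137
seg 1: a=4, c=M1/2=-801/274, d=(M2−M1)/(6·3)=203/274, b=Δ1−h1·(2M1+M2)/6=-123/137
seg 2: a=-5, c=M2/2=513/137, d=(M3−M2)/(6·1)=-359/274, b=Δ2−h2·(2M2+M3)/6=429/274
seg 3: a=-1, c=M3/2=-51/274, d=(M4−M3)/(6·1)=17/274, b=Δ3−h3·(2M3+M4)/6=702/137
t_q=11/2 → seg 2, τ=1/2; S=-5+429/274·τ+513/137·τ²+-359/274·τ³=-7551/2192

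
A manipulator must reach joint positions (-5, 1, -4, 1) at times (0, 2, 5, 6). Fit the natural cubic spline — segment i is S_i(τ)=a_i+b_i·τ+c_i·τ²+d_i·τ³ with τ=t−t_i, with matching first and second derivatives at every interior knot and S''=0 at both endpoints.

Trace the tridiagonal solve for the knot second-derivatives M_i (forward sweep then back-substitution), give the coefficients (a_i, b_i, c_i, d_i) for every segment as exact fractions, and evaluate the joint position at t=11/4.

Δ: Δ0=3, Δ1=-5/3, Δ2=5
row 1: diag=10, rhs=-28; c'=3/10, d'=-14/5
row 2: denom=8−3·3/10=71/10; d'=(40−3·-14/5)/(71/10)=484/71
back: M2=484/71
back: M1=-14/5−3/10·484/71=-344/71
M: M0=0, M1=-344/71, M2=484/71, M3=0
seg 0: a=-5, c=M0/2=0, d=(M1−M0)/(6·2)=-86/213, b=Δ0−h0·(2M0+M1)/6=983/213
seg 1: a=1, c=M1/2=-172/71, d=(M2−M1)/(6·3)=46/71, b=Δ1−h1·(2M1+M2)/6=-49/213
seg 2: a=-4, c=M2/2=242/71, d=(M3−M2)/(6·1)=-242/213, b=Δ2−h2·(2M2+M3)/6=581/213
t_q=11/4 → seg 1, τ=3/4; S=1+-49/213·τ+-172/71·τ²+46/71·τ³=-595/2272

  seg 0: a=-5 b=983/213 c=0 d=-86/213
  seg 1: a=1 b=-49/213 c=-172/71 d=46/71
  seg 2: a=-4 b=581/213 c=242/71 d=-242/213
S(11/4) = -595/2272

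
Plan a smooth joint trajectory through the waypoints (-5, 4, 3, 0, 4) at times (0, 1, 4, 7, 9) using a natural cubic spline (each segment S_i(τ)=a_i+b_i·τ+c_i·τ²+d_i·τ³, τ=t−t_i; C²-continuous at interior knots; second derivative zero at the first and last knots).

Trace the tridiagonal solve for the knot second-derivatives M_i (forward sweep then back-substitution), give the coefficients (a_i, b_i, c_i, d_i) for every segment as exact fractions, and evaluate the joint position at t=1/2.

Δ: Δ0=9, Δ1=-1/3, Δ2=-1, Δ3=2
row 1: diag=8, rhs=-56; c'=3/8, d'=-7
row 2: denom=12−3·3/8=87/8; d'=(-4−3·-7)/(87/8)=136/87
row 3: denom=10−3·8/29=266/29; d'=(18−3·136/87)/(266/29)=193/133
back: M3=193/133
back: M2=136/87−8/29·193/133=464/399
back: M1=-7−3/8·464/399=-989/133
M: M0=0, M1=-989/133, M2=464/399, M3=193/133, M4=0
seg 0: a=-5, c=M0/2=0, d=(M1−M0)/(6·1)=-989/798, b=Δ0−h0·(2M0+M1)/6=8171/798
seg 1: a=4, c=M1/2=-989/266, d=(M2−M1)/(6·3)=3431/7182, b=Δ1−h1·(2M1+M2)/6=2602/399
seg 2: a=3, c=M2/2=232/399, d=(M3−M2)/(6·3)=115/7182, b=Δ2−h2·(2M2+M3)/6=-2305/798
seg 3: a=0, c=M3/2=193/266, d=(M4−M3)/(6·2)=-193/1596, b=Δ3−h3·(2M3+M4)/6=412/399
t_q=1/2 → seg 0, τ=1/2; S=-5+8171/798·τ+0·τ²+-989/798·τ³=-75/2128

  seg 0: a=-5 b=8171/798 c=0 d=-989/798
  seg 1: a=4 b=2602/399 c=-989/266 d=3431/7182
  seg 2: a=3 b=-2305/798 c=232/399 d=115/7182
  seg 3: a=0 b=412/399 c=193/266 d=-193/1596
S(1/2) = -75/2128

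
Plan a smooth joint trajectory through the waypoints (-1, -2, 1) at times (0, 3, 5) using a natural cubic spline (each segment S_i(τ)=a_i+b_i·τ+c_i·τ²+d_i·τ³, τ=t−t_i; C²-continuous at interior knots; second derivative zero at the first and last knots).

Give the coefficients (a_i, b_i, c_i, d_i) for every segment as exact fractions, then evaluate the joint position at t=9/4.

Δ: Δ0=-1/3, Δ1=3/2
row 1: diag=10, rhs=11; c'=1/5, d'=11/10
back: M1=11/10
M: M0=0, M1=11/10, M2=0
seg 0: a=-1, c=M0/2=0, d=(M1−M0)/(6·3)=11/180, b=Δ0−h0·(2M0+M1)/6=-53/60
seg 1: a=-2, c=M1/2=11/20, d=(M2−M1)/(6·2)=-11/120, b=Δ1−h1·(2M1+M2)/6=23/30
t_q=9/4 → seg 0, τ=9/4; S=-1+-53/60·τ+0·τ²+11/180·τ³=-2933/1280

  seg 0: a=-1 b=-53/60 c=0 d=11/180
  seg 1: a=-2 b=23/30 c=11/20 d=-11/120
S(9/4) = -2933/1280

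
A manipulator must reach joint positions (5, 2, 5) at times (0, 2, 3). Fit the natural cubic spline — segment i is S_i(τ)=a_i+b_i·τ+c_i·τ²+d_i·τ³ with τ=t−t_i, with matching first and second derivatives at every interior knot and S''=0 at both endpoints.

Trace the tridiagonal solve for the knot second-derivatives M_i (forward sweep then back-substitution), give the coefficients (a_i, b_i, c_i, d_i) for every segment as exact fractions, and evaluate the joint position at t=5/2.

Δ: Δ0=-3/2, Δ1=3
row 1: diag=6, rhs=27; c'=1/6, d'=9/2
back: M1=9/2
M: M0=0, M1=9/2, M2=0
seg 0: a=5, c=M0/2=0, d=(M1−M0)/(6·2)=3/8, b=Δ0−h0·(2M0+M1)/6=-3
seg 1: a=2, c=M1/2=9/4, d=(M2−M1)/(6·1)=-3/4, b=Δ1−h1·(2M1+M2)/6=3/2
t_q=5/2 → seg 1, τ=1/2; S=2+3/2·τ+9/4·τ²+-3/4·τ³=103/32

  seg 0: a=5 b=-3 c=0 d=3/8
  seg 1: a=2 b=3/2 c=9/4 d=-3/4
S(5/2) = 103/32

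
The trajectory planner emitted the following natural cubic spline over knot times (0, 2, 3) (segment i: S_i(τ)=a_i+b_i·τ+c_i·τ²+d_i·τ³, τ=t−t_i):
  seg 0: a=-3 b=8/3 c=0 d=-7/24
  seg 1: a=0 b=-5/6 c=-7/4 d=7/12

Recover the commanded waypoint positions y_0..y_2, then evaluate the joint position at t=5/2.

y_0 = S_0(0) = a_0 = -3
y_1 = S_1(0) = a_1 = 0
y_2 = S_1(1) = -2
t_q=5/2 is in segment 1 (τ=1/2); S_1(τ)=-25/32

y_0=-3 y_1=0 y_2=-2
S(5/2) = -25/32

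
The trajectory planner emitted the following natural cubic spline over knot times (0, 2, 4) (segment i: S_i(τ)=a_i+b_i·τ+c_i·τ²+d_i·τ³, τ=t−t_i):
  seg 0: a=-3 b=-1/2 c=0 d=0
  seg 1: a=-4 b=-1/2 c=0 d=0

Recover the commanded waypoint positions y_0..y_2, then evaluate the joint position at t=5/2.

y_0=-3 y_1=-4 y_2=-5
S(5/2) = -17/4

y_0 = S_0(0) = a_0 = -3
y_1 = S_1(0) = a_1 = -4
y_2 = S_1(2) = -5
t_q=5/2 is in segment 1 (τ=1/2); S_1(τ)=-17/4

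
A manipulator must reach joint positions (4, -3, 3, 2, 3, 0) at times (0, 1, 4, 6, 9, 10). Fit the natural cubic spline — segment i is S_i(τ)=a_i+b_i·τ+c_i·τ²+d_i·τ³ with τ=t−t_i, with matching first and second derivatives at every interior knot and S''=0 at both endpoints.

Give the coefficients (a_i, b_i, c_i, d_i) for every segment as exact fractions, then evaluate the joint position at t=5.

Δ: Δ0=-7, Δ1=2, Δ2=-1/2, Δ3=1/3, Δ4=-3
row 1: diag=8, rhs=54; c'=3/8, d'=27/4
row 2: denom=10−3·3/8=71/8; d'=(-15−3·27/4)/(71/8)=-282/71
row 3: denom=10−2·16/71=678/71; d'=(5−2·-282/71)/(678/71)=919/678
row 4: denom=8−3·71/226=1595/226; d'=(-20−3·919/678)/(1595/226)=-5439/1595
back: M4=-5439/1595
back: M3=919/678−71/226·-5439/1595=11612/4785
back: M2=-282/71−16/71·11612/4785=-21622/4785
back: M1=27/4−3/8·-21622/4785=13469/1595
M: M0=0, M1=13469/1595, M2=-21622/4785, M3=11612/4785, M4=-5439/1595, M5=0
seg 0: a=4, c=M0/2=0, d=(M1−M0)/(6·1)=13469/9570, b=Δ0−h0·(2M0+M1)/6=-80459/9570
seg 1: a=-3, c=M1/2=13469/3190, d=(M2−M1)/(6·3)=-5639/7830, b=Δ1−h1·(2M1+M2)/6=-20026/4785
seg 2: a=3, c=M2/2=-10811/4785, d=(M3−M2)/(6·2)=191/330, b=Δ2−h2·(2M2+M3)/6=16303/9570
seg 3: a=2, c=M3/2=5806/4785, d=(M4−M3)/(6·3)=-2539/7830, b=Δ3−h3·(2M3+M4)/6=-1239/3190
seg 4: a=3, c=M4/2=-5439/3190, d=(M5−M4)/(6·1)=1813/3190, b=Δ4−h4·(2M4+M5)/6=-2972/1595
t_q=5 → seg 2, τ=1; S=3+16303/9570·τ+-10811/4785·τ²+191/330·τ³=263/87

  seg 0: a=4 b=-80459/9570 c=0 d=13469/9570
  seg 1: a=-3 b=-20026/4785 c=13469/3190 d=-5639/7830
  seg 2: a=3 b=16303/9570 c=-10811/4785 d=191/330
  seg 3: a=2 b=-1239/3190 c=5806/4785 d=-2539/7830
  seg 4: a=3 b=-2972/1595 c=-5439/3190 d=1813/3190
S(5) = 263/87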